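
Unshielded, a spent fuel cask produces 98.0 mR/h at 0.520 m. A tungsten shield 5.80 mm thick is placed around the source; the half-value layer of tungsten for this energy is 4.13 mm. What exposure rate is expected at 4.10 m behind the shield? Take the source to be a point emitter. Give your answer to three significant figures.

0.596 mR/h

Distance alone: 98.0 × (0.520/4.10)² = 98.0 × 0.01609 = 1.577 mR/h.
Shield: 5.80/4.13 = 1.404 half-value layers → attenuation 2^(−1.404) = 0.3779.
Combined: 1.577 × 0.3779 = 0.5959 mR/h.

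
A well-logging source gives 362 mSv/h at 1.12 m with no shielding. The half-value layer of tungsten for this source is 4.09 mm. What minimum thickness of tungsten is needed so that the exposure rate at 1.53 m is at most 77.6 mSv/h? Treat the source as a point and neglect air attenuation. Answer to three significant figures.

5.41 mm

At 1.53 m, distance alone gives 362 × (1.12/1.53)² = 362 × 0.5359 = 194.0 mSv/h.
Further attenuation needed: 194.0/77.6 = 2.500.
n = log₂(2.500) = 1.322 half-value layers.
Thickness = 1.322 × 4.09 mm = 5.407 mm.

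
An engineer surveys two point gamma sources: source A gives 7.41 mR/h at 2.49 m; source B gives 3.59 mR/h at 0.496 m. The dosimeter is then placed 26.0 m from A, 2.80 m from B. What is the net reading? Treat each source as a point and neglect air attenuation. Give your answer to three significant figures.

By superposition, sum each source's inverse-square contribution:
A: 7.41 × (2.49/26.0)² = 0.06796 mR/h
B: 3.59 × (0.496/2.80)² = 0.1127 mR/h
Total = 0.06796 + 0.1127 = 0.1807 mR/h.

0.181 mR/h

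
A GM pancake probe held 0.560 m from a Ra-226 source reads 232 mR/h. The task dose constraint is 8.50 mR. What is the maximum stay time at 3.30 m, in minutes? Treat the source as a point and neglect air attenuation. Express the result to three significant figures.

Intensity scales as (d₁/d₂)², so rate at 3.30 m:
232 × (0.560/3.30)² = 232 × 0.02880 = 6.682 mR/h.
Stay time = 8.50 mR ÷ 6.682 mR/h = 1.272 h = 76.32 min.

76.3 min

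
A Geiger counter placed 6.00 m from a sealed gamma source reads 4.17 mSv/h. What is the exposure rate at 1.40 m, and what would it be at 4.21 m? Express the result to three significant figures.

76.6 mSv/h; 8.47 mSv/h

Using I₁d₁² = I₂d₂²,
At 1.40 m: (6.00/1.40)² = 18.37, so 4.17 × 18.37 = 76.60 mSv/h
At 4.21 m: (1.40/4.21)² = 0.1106, so 76.60 × 0.1106 = 8.472 mSv/h.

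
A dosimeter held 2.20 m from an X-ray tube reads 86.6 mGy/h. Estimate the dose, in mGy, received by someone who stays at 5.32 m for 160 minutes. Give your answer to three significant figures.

39.5 mGy

Since intensity falls as 1/r², rate at 5.32 m:
(2.20/5.32)² = 0.1710, so 86.6 × 0.1710 = 14.81 mGy/h.
Dose = rate × time = 14.81 mGy/h × 2.667 h = 39.50 mGy.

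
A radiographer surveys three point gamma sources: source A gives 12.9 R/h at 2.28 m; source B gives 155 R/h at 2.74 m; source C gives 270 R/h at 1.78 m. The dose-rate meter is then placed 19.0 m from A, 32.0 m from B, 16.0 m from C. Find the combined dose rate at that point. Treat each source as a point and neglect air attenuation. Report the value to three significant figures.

4.66 R/h

By superposition, sum each source's inverse-square contribution:
A: 12.9 × (2.28/19.0)² = 0.1858 R/h
B: 155 × (2.74/32.0)² = 1.136 R/h
C: 270 × (1.78/16.0)² = 3.342 R/h
Total = 0.1858 + 1.136 + 3.342 = 4.664 R/h.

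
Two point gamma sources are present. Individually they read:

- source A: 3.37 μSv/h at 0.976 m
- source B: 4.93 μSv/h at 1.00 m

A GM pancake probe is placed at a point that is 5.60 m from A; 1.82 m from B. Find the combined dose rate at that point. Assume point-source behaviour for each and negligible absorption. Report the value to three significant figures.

By superposition, sum each source's inverse-square contribution:
A: 3.37 × (0.976/5.60)² = 0.1024 μSv/h
B: 4.93 × (1.00/1.82)² = 1.488 μSv/h
Total = 0.1024 + 1.488 = 1.590 μSv/h.

1.59 μSv/h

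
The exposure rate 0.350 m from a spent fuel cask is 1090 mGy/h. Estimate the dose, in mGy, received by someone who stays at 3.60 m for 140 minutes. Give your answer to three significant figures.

Since intensity falls as 1/r², rate at 3.60 m:
(0.350/3.60)² = 0.009452, so 1090 × 0.009452 = 10.30 mGy/h.
Dose = rate × time = 10.30 mGy/h × 2.333 h = 24.03 mGy.

24.0 mGy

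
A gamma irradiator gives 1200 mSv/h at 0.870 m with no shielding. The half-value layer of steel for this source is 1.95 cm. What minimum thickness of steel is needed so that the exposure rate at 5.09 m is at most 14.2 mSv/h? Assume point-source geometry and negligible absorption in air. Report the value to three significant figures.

At 5.09 m, distance alone gives (0.870/5.09)² = 0.02921, so 1200 × 0.02921 = 35.05 mSv/h.
Further attenuation needed: 35.05/14.2 = 2.468.
n = log₂(2.468) = 1.303 half-value layers.
Thickness = 1.303 × 1.95 cm = 2.541 cm.

2.54 cm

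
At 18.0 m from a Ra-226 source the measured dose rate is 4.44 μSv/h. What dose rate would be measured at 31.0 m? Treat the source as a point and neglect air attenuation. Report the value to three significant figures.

Using I₁d₁² = I₂d₂², scaling from 18.0 m to 31.0 m:
4.44 × (18.0/31.0)² = 4.44 × 0.3371 = 1.497 μSv/h.

1.50 μSv/h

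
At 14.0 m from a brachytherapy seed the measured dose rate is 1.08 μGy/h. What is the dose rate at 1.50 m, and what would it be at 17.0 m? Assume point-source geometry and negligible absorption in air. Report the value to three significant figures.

Since intensity falls as 1/r²,
At 1.50 m: (14.0/1.50)² = 87.11, so 1.08 × 87.11 = 94.08 μGy/h
At 17.0 m: (1.50/17.0)² = 0.007785, so 94.08 × 0.007785 = 0.7324 μGy/h.

94.1 μGy/h; 0.732 μGy/h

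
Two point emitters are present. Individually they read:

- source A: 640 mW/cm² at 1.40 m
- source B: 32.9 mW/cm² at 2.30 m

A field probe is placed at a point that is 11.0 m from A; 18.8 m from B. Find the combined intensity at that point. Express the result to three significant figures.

Each source contributes Iᵢ·(dᵢ/rᵢ)²; contributions add.
A: 640 × (1.40/11.0)² = 10.37 mW/cm²
B: 32.9 × (2.30/18.8)² = 0.4924 mW/cm²
Total = 10.37 + 0.4924 = 10.86 mW/cm².

10.9 mW/cm²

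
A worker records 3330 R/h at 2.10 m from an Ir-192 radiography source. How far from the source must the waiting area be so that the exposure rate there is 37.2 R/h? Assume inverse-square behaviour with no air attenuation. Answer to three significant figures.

Applying the 1/r² law, d₂ = d₁·√(I₁/I₂).
I₁/I₂ = 3330/37.2 = 89.52, so d₂ = 2.10 × √89.52 = 19.87 m.

19.9 m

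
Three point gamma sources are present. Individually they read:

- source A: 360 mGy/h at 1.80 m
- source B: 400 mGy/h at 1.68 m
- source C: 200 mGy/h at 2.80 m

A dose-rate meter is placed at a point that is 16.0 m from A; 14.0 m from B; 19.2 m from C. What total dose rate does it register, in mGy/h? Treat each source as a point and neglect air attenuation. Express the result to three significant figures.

14.6 mGy/h

By superposition, sum each source's inverse-square contribution:
A: 360 × (1.80/16.0)² = 4.556 mGy/h
B: 400 × (1.68/14.0)² = 5.760 mGy/h
C: 200 × (2.80/19.2)² = 4.253 mGy/h
Total = 4.556 + 5.760 + 4.253 = 14.57 mGy/h.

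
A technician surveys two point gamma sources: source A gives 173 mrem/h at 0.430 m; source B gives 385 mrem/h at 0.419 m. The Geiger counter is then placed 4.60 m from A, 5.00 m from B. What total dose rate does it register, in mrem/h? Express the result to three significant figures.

4.22 mrem/h

By superposition, sum each source's inverse-square contribution:
A: 173 × (0.430/4.60)² = 1.512 mrem/h
B: 385 × (0.419/5.00)² = 2.704 mrem/h
Total = 1.512 + 2.704 = 4.216 mrem/h.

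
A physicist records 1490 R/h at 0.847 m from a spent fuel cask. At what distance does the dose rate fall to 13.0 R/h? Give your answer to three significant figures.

9.07 m

Using I₁d₁² = I₂d₂², d₂ = d₁·√(I₁/I₂).
I₁/I₂ = 1490/13.0 = 114.6, so d₂ = 0.847 × √114.6 = 9.067 m.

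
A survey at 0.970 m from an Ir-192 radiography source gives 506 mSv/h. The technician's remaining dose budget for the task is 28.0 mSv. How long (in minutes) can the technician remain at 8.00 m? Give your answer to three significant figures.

226 min

Applying the 1/r² law, rate at 8.00 m:
506 × (0.970/8.00)² = 506 × 0.01470 = 7.438 mSv/h.
Stay time = 28.0 mSv ÷ 7.438 mSv/h = 3.764 h = 225.8 min.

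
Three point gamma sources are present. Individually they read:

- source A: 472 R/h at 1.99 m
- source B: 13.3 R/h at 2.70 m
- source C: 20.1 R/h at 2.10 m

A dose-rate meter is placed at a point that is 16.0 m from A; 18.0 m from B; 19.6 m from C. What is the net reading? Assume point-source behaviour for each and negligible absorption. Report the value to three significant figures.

7.83 R/h

Each source contributes Iᵢ·(dᵢ/rᵢ)²; contributions add.
A: 472 × (1.99/16.0)² = 7.301 R/h
B: 13.3 × (2.70/18.0)² = 0.2993 R/h
C: 20.1 × (2.10/19.6)² = 0.2307 R/h
Total = 7.301 + 0.2993 + 0.2307 = 7.831 R/h.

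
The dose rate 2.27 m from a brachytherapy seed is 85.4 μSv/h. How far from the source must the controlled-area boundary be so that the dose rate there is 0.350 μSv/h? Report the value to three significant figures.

35.5 m

Intensity scales as (d₁/d₂)², so d₂ = d₁·√(I₁/I₂).
I₁/I₂ = 85.4/0.350 = 244.0, so d₂ = 2.27 × √244.0 = 35.46 m.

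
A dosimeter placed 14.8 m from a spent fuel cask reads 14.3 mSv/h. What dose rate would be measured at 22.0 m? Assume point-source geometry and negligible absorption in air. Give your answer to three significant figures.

6.47 mSv/h

Since intensity falls as 1/r², scaling from 14.8 m to 22.0 m:
(14.8/22.0)² = 0.4526, so 14.3 × 0.4526 = 6.472 mSv/h.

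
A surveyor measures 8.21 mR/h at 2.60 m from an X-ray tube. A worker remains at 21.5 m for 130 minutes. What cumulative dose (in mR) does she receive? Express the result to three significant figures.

0.260 mR

Since intensity falls as 1/r², rate at 21.5 m:
8.21 × (2.60/21.5)² = 8.21 × 0.01462 = 0.1200 mR/h.
Dose = rate × time = 0.1200 mR/h × 2.167 h = 0.2600 mR.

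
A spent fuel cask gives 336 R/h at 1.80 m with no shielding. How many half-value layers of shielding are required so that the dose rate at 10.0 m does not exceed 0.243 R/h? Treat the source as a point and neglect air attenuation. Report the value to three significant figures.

5.49 half-value layers

At 10.0 m, distance alone gives (1.80/10.0)² = 0.03240, so 336 × 0.03240 = 10.89 R/h.
Further attenuation needed: 10.89/0.243 = 44.81.
n = log₂(44.81) = 5.486 half-value layers.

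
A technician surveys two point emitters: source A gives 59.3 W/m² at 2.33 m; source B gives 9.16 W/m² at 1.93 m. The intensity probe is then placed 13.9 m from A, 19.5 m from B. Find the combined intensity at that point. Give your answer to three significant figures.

1.76 W/m²

Each source contributes Iᵢ·(dᵢ/rᵢ)²; contributions add.
A: 59.3 × (2.33/13.9)² = 1.666 W/m²
B: 9.16 × (1.93/19.5)² = 0.08973 W/m²
Total = 1.666 + 0.08973 = 1.756 W/m².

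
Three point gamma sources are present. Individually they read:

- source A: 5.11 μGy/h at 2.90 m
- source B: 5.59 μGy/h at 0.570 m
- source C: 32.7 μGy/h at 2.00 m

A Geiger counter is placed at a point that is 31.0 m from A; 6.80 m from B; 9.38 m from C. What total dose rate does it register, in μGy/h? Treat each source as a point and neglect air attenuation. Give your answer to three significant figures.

Each source contributes Iᵢ·(dᵢ/rᵢ)²; contributions add.
A: 5.11 × (2.90/31.0)² = 0.04472 μGy/h
B: 5.59 × (0.570/6.80)² = 0.03928 μGy/h
C: 32.7 × (2.00/9.38)² = 1.487 μGy/h
Total = 0.04472 + 0.03928 + 1.487 = 1.571 μGy/h.

1.57 μGy/h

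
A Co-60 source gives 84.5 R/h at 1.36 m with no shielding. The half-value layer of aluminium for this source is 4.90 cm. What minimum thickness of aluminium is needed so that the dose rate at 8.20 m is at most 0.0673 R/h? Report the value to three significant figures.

At 8.20 m, distance alone gives 84.5 × (1.36/8.20)² = 84.5 × 0.02751 = 2.325 R/h.
Further attenuation needed: 2.325/0.0673 = 34.55.
n = log₂(34.55) = 5.111 half-value layers.
Thickness = 5.111 × 4.90 cm = 25.04 cm.

25.0 cm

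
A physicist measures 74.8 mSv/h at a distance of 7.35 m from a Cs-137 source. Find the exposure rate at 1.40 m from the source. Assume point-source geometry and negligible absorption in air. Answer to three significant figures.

2060 mSv/h

By the inverse-square law, the rate at 1.40 m is
(7.35/1.40)² = 27.56, so 74.8 × 27.56 = 2061 mSv/h.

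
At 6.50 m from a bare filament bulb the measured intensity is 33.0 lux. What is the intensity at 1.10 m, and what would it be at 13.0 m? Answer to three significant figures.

Intensity scales as (d₁/d₂)², so
At 1.10 m: (6.50/1.10)² = 34.92, so 33.0 × 34.92 = 1152 lux
At 13.0 m: 1152 × (1.10/13.0)² = 1152 × 0.007160 = 8.248 lux.

1150 lux; 8.25 lux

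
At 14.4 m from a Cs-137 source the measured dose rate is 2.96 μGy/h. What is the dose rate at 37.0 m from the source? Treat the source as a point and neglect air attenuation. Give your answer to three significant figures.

0.448 μGy/h

Since intensity falls as 1/r², scaling from 14.4 m to 37.0 m:
2.96 × (14.4/37.0)² = 2.96 × 0.1515 = 0.4484 μGy/h.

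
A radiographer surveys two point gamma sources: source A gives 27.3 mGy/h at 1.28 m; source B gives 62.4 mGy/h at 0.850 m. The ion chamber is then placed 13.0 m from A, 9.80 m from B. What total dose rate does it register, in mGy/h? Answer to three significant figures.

0.734 mGy/h

By superposition, sum each source's inverse-square contribution:
A: 27.3 × (1.28/13.0)² = 0.2647 mGy/h
B: 62.4 × (0.850/9.80)² = 0.4694 mGy/h
Total = 0.2647 + 0.4694 = 0.7341 mGy/h.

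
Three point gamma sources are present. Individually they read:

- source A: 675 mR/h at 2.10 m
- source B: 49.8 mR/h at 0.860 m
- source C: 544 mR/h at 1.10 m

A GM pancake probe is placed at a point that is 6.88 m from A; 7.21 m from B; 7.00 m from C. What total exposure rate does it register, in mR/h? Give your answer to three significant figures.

77.0 mR/h

By superposition, sum each source's inverse-square contribution:
A: 675 × (2.10/6.88)² = 62.89 mR/h
B: 49.8 × (0.860/7.21)² = 0.7085 mR/h
C: 544 × (1.10/7.00)² = 13.43 mR/h
Total = 62.89 + 0.7085 + 13.43 = 77.03 mR/h.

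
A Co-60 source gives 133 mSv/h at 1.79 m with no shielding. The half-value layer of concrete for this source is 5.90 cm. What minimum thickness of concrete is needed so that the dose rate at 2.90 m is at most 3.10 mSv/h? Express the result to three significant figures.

23.8 cm

At 2.90 m, distance alone gives 133 × (1.79/2.90)² = 133 × 0.3810 = 50.67 mSv/h.
Further attenuation needed: 50.67/3.10 = 16.35.
n = log₂(16.35) = 4.031 half-value layers.
Thickness = 4.031 × 5.90 cm = 23.78 cm.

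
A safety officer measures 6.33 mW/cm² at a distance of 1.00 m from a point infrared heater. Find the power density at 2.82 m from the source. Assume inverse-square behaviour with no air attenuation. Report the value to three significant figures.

0.796 mW/cm²

Intensity scales as (d₁/d₂)², so the rate at 2.82 m is
(1.00/2.82)² = 0.1257, so 6.33 × 0.1257 = 0.7957 mW/cm².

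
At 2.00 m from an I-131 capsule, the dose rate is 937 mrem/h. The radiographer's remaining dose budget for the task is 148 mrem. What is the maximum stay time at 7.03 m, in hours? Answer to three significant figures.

1.95 h

Using I₁d₁² = I₂d₂², rate at 7.03 m:
(2.00/7.03)² = 0.08094, so 937 × 0.08094 = 75.84 mrem/h.
Stay time = 148 mrem ÷ 75.84 mrem/h = 1.951 h.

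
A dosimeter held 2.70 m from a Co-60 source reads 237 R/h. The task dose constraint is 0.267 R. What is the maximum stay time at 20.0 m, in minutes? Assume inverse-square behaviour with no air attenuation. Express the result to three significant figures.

3.71 min

Intensity scales as (d₁/d₂)², so rate at 20.0 m:
(2.70/20.0)² = 0.01823, so 237 × 0.01823 = 4.321 R/h.
Stay time = 0.267 R ÷ 4.321 R/h = 0.06179 h = 3.707 min.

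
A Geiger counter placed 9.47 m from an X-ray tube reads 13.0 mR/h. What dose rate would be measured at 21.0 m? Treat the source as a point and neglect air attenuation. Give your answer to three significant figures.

2.64 mR/h

Using I₁d₁² = I₂d₂², scaling from 9.47 m to 21.0 m:
(9.47/21.0)² = 0.2034, so 13.0 × 0.2034 = 2.644 mR/h.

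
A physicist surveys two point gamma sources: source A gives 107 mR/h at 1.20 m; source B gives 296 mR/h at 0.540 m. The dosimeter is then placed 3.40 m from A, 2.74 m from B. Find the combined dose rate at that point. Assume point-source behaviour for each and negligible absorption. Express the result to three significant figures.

24.8 mR/h

Each source contributes Iᵢ·(dᵢ/rᵢ)²; contributions add.
A: 107 × (1.20/3.40)² = 13.33 mR/h
B: 296 × (0.540/2.74)² = 11.50 mR/h
Total = 13.33 + 11.50 = 24.83 mR/h.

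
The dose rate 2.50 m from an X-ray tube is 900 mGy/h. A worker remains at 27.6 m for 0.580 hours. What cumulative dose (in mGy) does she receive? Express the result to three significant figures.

Intensity scales as (d₁/d₂)², so rate at 27.6 m:
(2.50/27.6)² = 0.008205, so 900 × 0.008205 = 7.385 mGy/h.
Dose = rate × time = 7.385 mGy/h × 0.5800 h = 4.283 mGy.

4.28 mGy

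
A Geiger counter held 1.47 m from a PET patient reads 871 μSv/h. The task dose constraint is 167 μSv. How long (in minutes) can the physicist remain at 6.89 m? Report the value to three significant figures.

Intensity scales as (d₁/d₂)², so rate at 6.89 m:
(1.47/6.89)² = 0.04552, so 871 × 0.04552 = 39.65 μSv/h.
Stay time = 167 μSv ÷ 39.65 μSv/h = 4.212 h = 252.7 min.

253 min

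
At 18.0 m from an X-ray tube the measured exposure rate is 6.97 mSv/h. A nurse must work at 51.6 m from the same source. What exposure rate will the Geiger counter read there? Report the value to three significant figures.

Since intensity falls as 1/r², scaling from 18.0 m to 51.6 m:
6.97 × (18.0/51.6)² = 6.97 × 0.1217 = 0.8482 mSv/h.

0.848 mSv/h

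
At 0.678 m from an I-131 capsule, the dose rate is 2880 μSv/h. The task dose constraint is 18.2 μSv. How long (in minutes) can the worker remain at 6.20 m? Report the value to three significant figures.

Since intensity falls as 1/r², rate at 6.20 m:
2880 × (0.678/6.20)² = 2880 × 0.01196 = 34.44 μSv/h.
Stay time = 18.2 μSv ÷ 34.44 μSv/h = 0.5285 h = 31.71 min.

31.7 min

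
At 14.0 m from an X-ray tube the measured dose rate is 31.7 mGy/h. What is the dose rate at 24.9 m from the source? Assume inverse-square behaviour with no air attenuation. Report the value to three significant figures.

10.0 mGy/h

By the inverse-square law, scaling from 14.0 m to 24.9 m:
31.7 × (14.0/24.9)² = 31.7 × 0.3161 = 10.02 mGy/h.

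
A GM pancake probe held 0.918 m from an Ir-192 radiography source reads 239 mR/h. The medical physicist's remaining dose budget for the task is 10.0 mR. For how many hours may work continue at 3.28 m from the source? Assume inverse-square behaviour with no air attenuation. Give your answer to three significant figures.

Using I₁d₁² = I₂d₂², rate at 3.28 m:
(0.918/3.28)² = 0.07833, so 239 × 0.07833 = 18.72 mR/h.
Stay time = 10.0 mR ÷ 18.72 mR/h = 0.5342 h.

0.534 h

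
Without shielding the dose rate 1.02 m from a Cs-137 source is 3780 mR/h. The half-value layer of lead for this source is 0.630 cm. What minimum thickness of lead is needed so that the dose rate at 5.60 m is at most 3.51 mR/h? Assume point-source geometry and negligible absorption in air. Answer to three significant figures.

3.25 cm

At 5.60 m, distance alone gives 3780 × (1.02/5.60)² = 3780 × 0.03318 = 125.4 mR/h.
Further attenuation needed: 125.4/3.51 = 35.73.
n = log₂(35.73) = 5.159 half-value layers.
Thickness = 5.159 × 0.630 cm = 3.250 cm.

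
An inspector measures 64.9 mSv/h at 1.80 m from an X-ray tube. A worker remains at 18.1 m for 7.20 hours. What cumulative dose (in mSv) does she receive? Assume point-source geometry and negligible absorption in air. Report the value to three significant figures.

4.62 mSv

Using I₁d₁² = I₂d₂², rate at 18.1 m:
(1.80/18.1)² = 0.009890, so 64.9 × 0.009890 = 0.6419 mSv/h.
Dose = rate × time = 0.6419 mSv/h × 7.200 h = 4.622 mSv.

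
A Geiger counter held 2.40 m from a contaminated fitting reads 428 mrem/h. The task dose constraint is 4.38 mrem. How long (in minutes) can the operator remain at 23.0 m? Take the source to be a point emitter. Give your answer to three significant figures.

56.4 min

Using I₁d₁² = I₂d₂², rate at 23.0 m:
428 × (2.40/23.0)² = 428 × 0.01089 = 4.661 mrem/h.
Stay time = 4.38 mrem ÷ 4.661 mrem/h = 0.9397 h = 56.38 min.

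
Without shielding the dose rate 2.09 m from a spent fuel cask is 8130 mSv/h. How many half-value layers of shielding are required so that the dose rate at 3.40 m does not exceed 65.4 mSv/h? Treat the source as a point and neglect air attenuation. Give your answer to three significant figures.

5.55 half-value layers

At 3.40 m, distance alone gives 8130 × (2.09/3.40)² = 8130 × 0.3779 = 3072 mSv/h.
Further attenuation needed: 3072/65.4 = 46.97.
n = log₂(46.97) = 5.554 half-value layers.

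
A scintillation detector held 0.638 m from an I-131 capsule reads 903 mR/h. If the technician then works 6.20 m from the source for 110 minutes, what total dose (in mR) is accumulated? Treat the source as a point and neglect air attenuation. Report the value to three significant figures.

Since intensity falls as 1/r², rate at 6.20 m:
(0.638/6.20)² = 0.01059, so 903 × 0.01059 = 9.563 mR/h.
Dose = rate × time = 9.563 mR/h × 1.833 h = 17.53 mR.

17.5 mR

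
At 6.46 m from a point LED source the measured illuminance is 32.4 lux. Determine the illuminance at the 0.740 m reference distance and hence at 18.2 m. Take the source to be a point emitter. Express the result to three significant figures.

Intensity scales as (d₁/d₂)², so
At 0.740 m: (6.46/0.740)² = 76.21, so 32.4 × 76.21 = 2469 lux
At 18.2 m: (0.740/18.2)² = 0.001653, so 2469 × 0.001653 = 4.081 lux.

2470 lux; 4.08 lux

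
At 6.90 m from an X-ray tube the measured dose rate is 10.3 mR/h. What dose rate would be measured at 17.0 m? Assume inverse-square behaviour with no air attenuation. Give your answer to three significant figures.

Since intensity falls as 1/r², scaling from 6.90 m to 17.0 m:
10.3 × (6.90/17.0)² = 10.3 × 0.1647 = 1.696 mR/h.

1.70 mR/h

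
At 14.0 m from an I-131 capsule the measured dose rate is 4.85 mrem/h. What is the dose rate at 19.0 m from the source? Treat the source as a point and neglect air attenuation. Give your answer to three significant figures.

Since intensity falls as 1/r², scaling from 14.0 m to 19.0 m:
4.85 × (14.0/19.0)² = 4.85 × 0.5429 = 2.633 mrem/h.

2.63 mrem/h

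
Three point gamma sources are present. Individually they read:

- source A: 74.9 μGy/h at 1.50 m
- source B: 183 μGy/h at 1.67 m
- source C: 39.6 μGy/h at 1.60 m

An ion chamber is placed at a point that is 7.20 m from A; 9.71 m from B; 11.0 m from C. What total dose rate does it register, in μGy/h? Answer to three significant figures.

9.50 μGy/h

By superposition, sum each source's inverse-square contribution:
A: 74.9 × (1.50/7.20)² = 3.251 μGy/h
B: 183 × (1.67/9.71)² = 5.413 μGy/h
C: 39.6 × (1.60/11.0)² = 0.8378 μGy/h
Total = 3.251 + 5.413 + 0.8378 = 9.502 μGy/h.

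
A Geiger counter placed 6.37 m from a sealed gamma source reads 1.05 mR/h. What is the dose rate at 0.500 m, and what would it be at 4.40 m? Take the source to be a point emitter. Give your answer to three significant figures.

170 mR/h; 2.20 mR/h

Applying the 1/r² law,
At 0.500 m: (6.37/0.500)² = 162.3, so 1.05 × 162.3 = 170.4 mR/h
At 4.40 m: (0.500/4.40)² = 0.01291, so 170.4 × 0.01291 = 2.200 mR/h.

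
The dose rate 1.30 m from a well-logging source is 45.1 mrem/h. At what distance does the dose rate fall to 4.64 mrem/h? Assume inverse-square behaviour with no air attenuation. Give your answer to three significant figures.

4.05 m

Using I₁d₁² = I₂d₂², d₂ = d₁·√(I₁/I₂).
I₁/I₂ = 45.1/4.64 = 9.720, so d₂ = 1.30 × √9.720 = 4.053 m.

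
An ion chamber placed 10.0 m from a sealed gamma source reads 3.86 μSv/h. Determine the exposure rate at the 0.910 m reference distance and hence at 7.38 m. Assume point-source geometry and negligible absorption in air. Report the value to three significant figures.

466 μSv/h; 7.09 μSv/h

Applying the 1/r² law,
At 0.910 m: (10.0/0.910)² = 120.8, so 3.86 × 120.8 = 466.3 μSv/h
At 7.38 m: (0.910/7.38)² = 0.01520, so 466.3 × 0.01520 = 7.088 μSv/h.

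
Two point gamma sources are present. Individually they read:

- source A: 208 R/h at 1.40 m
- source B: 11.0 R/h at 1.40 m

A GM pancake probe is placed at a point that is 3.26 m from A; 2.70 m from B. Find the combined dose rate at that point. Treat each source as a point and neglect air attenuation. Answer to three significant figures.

41.3 R/h

By superposition, sum each source's inverse-square contribution:
A: 208 × (1.40/3.26)² = 38.36 R/h
B: 11.0 × (1.40/2.70)² = 2.957 R/h
Total = 38.36 + 2.957 = 41.32 R/h.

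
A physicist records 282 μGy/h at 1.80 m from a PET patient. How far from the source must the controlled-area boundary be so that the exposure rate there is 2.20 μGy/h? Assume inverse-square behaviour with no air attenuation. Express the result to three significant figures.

Since intensity falls as 1/r², d₂ = d₁·√(I₁/I₂).
I₁/I₂ = 282/2.20 = 128.2, so d₂ = 1.80 × √128.2 = 20.38 m.

20.4 m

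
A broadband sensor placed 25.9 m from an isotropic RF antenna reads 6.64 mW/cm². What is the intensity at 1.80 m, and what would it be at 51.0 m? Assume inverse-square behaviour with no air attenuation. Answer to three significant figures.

1370 mW/cm²; 1.71 mW/cm²

Since intensity falls as 1/r²,
At 1.80 m: 6.64 × (25.9/1.80)² = 6.64 × 207.0 = 1374 mW/cm²
At 51.0 m: 1374 × (1.80/51.0)² = 1374 × 0.001246 = 1.712 mW/cm².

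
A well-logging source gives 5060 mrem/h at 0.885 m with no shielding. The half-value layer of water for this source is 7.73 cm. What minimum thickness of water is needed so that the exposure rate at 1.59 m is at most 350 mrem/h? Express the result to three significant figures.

At 1.59 m, distance alone gives 5060 × (0.885/1.59)² = 5060 × 0.3098 = 1568 mrem/h.
Further attenuation needed: 1568/350 = 4.480.
n = log₂(4.480) = 2.163 half-value layers.
Thickness = 2.163 × 7.73 cm = 16.72 cm.

16.7 cm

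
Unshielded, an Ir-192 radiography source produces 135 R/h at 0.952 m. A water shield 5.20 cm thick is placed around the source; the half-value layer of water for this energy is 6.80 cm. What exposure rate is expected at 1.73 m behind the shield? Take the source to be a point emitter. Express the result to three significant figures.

24.1 R/h

Distance alone: (0.952/1.73)² = 0.3028, so 135 × 0.3028 = 40.88 R/h.
Shield: 5.20/6.80 = 0.7647 half-value layers → attenuation 2^(−0.7647) = 0.5886.
Combined: 40.88 × 0.5886 = 24.06 R/h.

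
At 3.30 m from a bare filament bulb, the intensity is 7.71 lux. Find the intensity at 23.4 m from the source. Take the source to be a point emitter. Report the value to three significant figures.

Applying the 1/r² law, the rate at 23.4 m is
7.71 × (3.30/23.4)² = 7.71 × 0.01989 = 0.1534 lux.

0.153 lux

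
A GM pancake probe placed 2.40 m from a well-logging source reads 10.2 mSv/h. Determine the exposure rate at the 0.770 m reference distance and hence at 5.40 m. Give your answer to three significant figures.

99.1 mSv/h; 2.01 mSv/h

Since intensity falls as 1/r²,
At 0.770 m: (2.40/0.770)² = 9.715, so 10.2 × 9.715 = 99.09 mSv/h
At 5.40 m: 99.09 × (0.770/5.40)² = 99.09 × 0.02033 = 2.014 mSv/h.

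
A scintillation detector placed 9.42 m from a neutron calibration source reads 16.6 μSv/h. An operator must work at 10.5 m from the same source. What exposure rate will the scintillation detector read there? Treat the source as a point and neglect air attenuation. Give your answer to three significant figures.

Using I₁d₁² = I₂d₂², scaling from 9.42 m to 10.5 m:
(9.42/10.5)² = 0.8049, so 16.6 × 0.8049 = 13.36 μSv/h.

13.4 μSv/h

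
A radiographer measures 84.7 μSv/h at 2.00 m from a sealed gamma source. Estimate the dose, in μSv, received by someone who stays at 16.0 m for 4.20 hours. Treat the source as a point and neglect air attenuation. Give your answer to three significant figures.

Applying the 1/r² law, rate at 16.0 m:
(2.00/16.0)² = 0.01562, so 84.7 × 0.01562 = 1.323 μSv/h.
Dose = rate × time = 1.323 μSv/h × 4.200 h = 5.557 μSv.

5.56 μSv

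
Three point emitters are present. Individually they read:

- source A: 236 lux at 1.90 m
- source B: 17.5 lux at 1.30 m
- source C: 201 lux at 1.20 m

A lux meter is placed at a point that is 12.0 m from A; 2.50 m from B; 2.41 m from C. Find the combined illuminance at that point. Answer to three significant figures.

60.5 lux

By superposition, sum each source's inverse-square contribution:
A: 236 × (1.90/12.0)² = 5.916 lux
B: 17.5 × (1.30/2.50)² = 4.732 lux
C: 201 × (1.20/2.41)² = 49.83 lux
Total = 5.916 + 4.732 + 49.83 = 60.48 lux.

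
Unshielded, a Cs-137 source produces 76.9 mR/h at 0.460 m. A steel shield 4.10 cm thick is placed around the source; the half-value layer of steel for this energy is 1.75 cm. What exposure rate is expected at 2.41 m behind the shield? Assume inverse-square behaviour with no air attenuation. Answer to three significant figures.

0.552 mR/h

Distance alone: (0.460/2.41)² = 0.03643, so 76.9 × 0.03643 = 2.801 mR/h.
Shield: 4.10/1.75 = 2.343 half-value layers → attenuation 2^(−2.343) = 0.1971.
Combined: 2.801 × 0.1971 = 0.5521 mR/h.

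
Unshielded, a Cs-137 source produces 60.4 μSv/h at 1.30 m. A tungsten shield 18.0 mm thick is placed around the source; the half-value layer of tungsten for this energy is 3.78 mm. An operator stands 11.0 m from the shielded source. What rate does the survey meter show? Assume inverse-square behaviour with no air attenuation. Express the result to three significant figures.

0.0311 μSv/h

Distance alone: 60.4 × (1.30/11.0)² = 60.4 × 0.01397 = 0.8438 μSv/h.
Shield: 18.0/3.78 = 4.762 half-value layers → attenuation 2^(−4.762) = 0.03685.
Combined: 0.8438 × 0.03685 = 0.03109 μSv/h.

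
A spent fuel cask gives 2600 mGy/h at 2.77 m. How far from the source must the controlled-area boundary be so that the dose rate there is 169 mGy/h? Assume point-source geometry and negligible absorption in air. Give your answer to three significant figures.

10.9 m

Since intensity falls as 1/r², d₂ = d₁·√(I₁/I₂).
I₁/I₂ = 2600/169 = 15.38, so d₂ = 2.77 × √15.38 = 10.86 m.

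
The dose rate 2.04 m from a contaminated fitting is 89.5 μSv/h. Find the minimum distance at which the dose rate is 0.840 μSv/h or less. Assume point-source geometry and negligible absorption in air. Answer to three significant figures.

Since intensity falls as 1/r², d₂ = d₁·√(I₁/I₂).
I₁/I₂ = 89.5/0.840 = 106.5, so d₂ = 2.04 × √106.5 = 21.05 m.

21.1 m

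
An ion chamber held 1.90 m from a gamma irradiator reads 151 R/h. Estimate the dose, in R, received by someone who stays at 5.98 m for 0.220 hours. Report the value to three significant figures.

Intensity scales as (d₁/d₂)², so rate at 5.98 m:
(1.90/5.98)² = 0.1009, so 151 × 0.1009 = 15.24 R/h.
Dose = rate × time = 15.24 R/h × 0.2200 h = 3.353 R.

3.35 R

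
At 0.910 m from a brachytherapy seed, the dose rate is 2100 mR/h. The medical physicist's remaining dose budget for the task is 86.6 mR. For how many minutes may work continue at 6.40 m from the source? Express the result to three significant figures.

Applying the 1/r² law, rate at 6.40 m:
(0.910/6.40)² = 0.02022, so 2100 × 0.02022 = 42.46 mR/h.
Stay time = 86.6 mR ÷ 42.46 mR/h = 2.040 h = 122.4 min.

122 min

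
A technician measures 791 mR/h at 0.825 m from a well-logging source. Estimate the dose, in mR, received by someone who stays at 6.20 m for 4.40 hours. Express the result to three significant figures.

61.6 mR

Since intensity falls as 1/r², rate at 6.20 m:
791 × (0.825/6.20)² = 791 × 0.01771 = 14.01 mR/h.
Dose = rate × time = 14.01 mR/h × 4.400 h = 61.64 mR.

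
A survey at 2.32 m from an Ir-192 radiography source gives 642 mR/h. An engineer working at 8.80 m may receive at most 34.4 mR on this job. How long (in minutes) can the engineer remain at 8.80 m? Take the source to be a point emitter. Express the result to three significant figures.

46.3 min

By the inverse-square law, rate at 8.80 m:
642 × (2.32/8.80)² = 642 × 0.06950 = 44.62 mR/h.
Stay time = 34.4 mR ÷ 44.62 mR/h = 0.7710 h = 46.26 min.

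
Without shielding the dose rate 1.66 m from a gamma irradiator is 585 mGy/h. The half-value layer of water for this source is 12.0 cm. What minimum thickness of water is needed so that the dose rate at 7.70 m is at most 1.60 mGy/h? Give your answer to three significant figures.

49.0 cm

At 7.70 m, distance alone gives (1.66/7.70)² = 0.04648, so 585 × 0.04648 = 27.19 mGy/h.
Further attenuation needed: 27.19/1.60 = 16.99.
n = log₂(16.99) = 4.087 half-value layers.
Thickness = 4.087 × 12.0 cm = 49.04 cm.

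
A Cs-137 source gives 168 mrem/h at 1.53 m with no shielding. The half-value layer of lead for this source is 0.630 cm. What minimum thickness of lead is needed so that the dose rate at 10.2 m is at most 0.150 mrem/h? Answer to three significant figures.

At 10.2 m, distance alone gives (1.53/10.2)² = 0.02250, so 168 × 0.02250 = 3.780 mrem/h.
Further attenuation needed: 3.780/0.150 = 25.20.
n = log₂(25.20) = 4.655 half-value layers.
Thickness = 4.655 × 0.630 cm = 2.933 cm.

2.93 cm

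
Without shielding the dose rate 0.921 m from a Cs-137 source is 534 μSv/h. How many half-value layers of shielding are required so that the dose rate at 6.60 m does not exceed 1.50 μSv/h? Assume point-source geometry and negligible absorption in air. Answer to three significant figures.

2.79 half-value layers

At 6.60 m, distance alone gives 534 × (0.921/6.60)² = 534 × 0.01947 = 10.40 μSv/h.
Further attenuation needed: 10.40/1.50 = 6.933.
n = log₂(6.933) = 2.793 half-value layers.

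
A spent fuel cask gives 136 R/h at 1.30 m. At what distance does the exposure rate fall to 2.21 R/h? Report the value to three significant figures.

10.2 m

Intensity scales as (d₁/d₂)², so d₂ = d₁·√(I₁/I₂).
I₁/I₂ = 136/2.21 = 61.54, so d₂ = 1.30 × √61.54 = 10.20 m.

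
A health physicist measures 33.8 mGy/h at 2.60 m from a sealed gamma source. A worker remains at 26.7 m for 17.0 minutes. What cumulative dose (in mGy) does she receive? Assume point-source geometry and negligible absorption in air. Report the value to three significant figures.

Applying the 1/r² law, rate at 26.7 m:
33.8 × (2.60/26.7)² = 33.8 × 0.009483 = 0.3205 mGy/h.
Dose = rate × time = 0.3205 mGy/h × 0.2833 h = 0.09080 mGy.

0.0908 mGy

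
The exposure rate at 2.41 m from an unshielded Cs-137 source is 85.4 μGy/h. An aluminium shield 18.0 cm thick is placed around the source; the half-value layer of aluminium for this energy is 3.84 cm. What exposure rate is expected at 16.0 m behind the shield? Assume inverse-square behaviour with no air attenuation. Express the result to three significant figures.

0.0752 μGy/h

Distance alone: (2.41/16.0)² = 0.02269, so 85.4 × 0.02269 = 1.938 μGy/h.
Shield: 18.0/3.84 = 4.688 half-value layers → attenuation 2^(−4.688) = 0.03879.
Combined: 1.938 × 0.03879 = 0.07518 μGy/h.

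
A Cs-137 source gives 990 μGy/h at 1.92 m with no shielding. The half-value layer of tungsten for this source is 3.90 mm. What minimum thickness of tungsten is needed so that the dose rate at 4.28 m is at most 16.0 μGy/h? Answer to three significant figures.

At 4.28 m, distance alone gives (1.92/4.28)² = 0.2012, so 990 × 0.2012 = 199.2 μGy/h.
Further attenuation needed: 199.2/16.0 = 12.45.
n = log₂(12.45) = 3.638 half-value layers.
Thickness = 3.638 × 3.90 mm = 14.19 mm.

14.2 mm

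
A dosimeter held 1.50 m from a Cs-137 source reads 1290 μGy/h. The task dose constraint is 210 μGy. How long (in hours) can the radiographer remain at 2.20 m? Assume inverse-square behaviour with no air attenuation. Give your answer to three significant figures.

0.350 h

Since intensity falls as 1/r², rate at 2.20 m:
1290 × (1.50/2.20)² = 1290 × 0.4649 = 599.7 μGy/h.
Stay time = 210 μGy ÷ 599.7 μGy/h = 0.3502 h.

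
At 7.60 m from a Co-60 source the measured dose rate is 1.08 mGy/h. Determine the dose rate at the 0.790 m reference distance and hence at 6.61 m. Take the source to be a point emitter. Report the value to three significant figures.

Intensity scales as (d₁/d₂)², so
At 0.790 m: 1.08 × (7.60/0.790)² = 1.08 × 92.55 = 99.95 mGy/h
At 6.61 m: 99.95 × (0.790/6.61)² = 99.95 × 0.01428 = 1.427 mGy/h.

100 mGy/h; 1.43 mGy/h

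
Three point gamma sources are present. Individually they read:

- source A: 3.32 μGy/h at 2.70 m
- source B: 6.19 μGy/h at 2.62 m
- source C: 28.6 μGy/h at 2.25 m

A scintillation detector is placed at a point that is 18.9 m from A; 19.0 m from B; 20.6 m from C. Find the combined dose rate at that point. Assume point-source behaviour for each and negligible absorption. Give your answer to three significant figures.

0.527 μGy/h

Each source contributes Iᵢ·(dᵢ/rᵢ)²; contributions add.
A: 3.32 × (2.70/18.9)² = 0.06776 μGy/h
B: 6.19 × (2.62/19.0)² = 0.1177 μGy/h
C: 28.6 × (2.25/20.6)² = 0.3412 μGy/h
Total = 0.06776 + 0.1177 + 0.3412 = 0.5267 μGy/h.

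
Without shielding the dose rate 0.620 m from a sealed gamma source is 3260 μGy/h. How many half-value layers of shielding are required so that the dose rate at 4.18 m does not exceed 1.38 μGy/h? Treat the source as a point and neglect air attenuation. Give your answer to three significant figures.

5.70 half-value layers

At 4.18 m, distance alone gives (0.620/4.18)² = 0.02200, so 3260 × 0.02200 = 71.72 μGy/h.
Further attenuation needed: 71.72/1.38 = 51.97.
n = log₂(51.97) = 5.700 half-value layers.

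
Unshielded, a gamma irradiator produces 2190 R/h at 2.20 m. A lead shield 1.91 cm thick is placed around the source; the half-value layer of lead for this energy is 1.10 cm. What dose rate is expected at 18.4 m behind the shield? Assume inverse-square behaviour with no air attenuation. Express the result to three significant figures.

9.40 R/h

Distance alone: 2190 × (2.20/18.4)² = 2190 × 0.01430 = 31.32 R/h.
Shield: 1.91/1.10 = 1.736 half-value layers → attenuation 2^(−1.736) = 0.3002.
Combined: 31.32 × 0.3002 = 9.402 R/h.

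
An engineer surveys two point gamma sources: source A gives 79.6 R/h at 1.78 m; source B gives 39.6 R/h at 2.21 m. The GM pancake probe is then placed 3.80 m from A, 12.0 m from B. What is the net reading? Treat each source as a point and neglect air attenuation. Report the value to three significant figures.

18.8 R/h

By superposition, sum each source's inverse-square contribution:
A: 79.6 × (1.78/3.80)² = 17.47 R/h
B: 39.6 × (2.21/12.0)² = 1.343 R/h
Total = 17.47 + 1.343 = 18.81 R/h.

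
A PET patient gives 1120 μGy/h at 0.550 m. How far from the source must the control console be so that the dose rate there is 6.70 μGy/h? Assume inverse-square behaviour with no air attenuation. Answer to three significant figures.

7.11 m

Applying the 1/r² law, d₂ = d₁·√(I₁/I₂).
I₁/I₂ = 1120/6.70 = 167.2, so d₂ = 0.550 × √167.2 = 7.112 m.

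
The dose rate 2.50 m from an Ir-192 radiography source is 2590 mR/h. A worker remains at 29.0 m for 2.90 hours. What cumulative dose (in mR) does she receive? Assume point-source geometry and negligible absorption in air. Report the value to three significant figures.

55.8 mR

Using I₁d₁² = I₂d₂², rate at 29.0 m:
2590 × (2.50/29.0)² = 2590 × 0.007432 = 19.25 mR/h.
Dose = rate × time = 19.25 mR/h × 2.900 h = 55.82 mR.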